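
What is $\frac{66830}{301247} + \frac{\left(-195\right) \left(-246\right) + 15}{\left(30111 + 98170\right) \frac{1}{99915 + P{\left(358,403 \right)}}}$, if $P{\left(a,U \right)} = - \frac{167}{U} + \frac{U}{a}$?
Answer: $\frac{208378383610442213255}{5575362891603518} \approx 37375.0$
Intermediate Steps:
$\frac{66830}{301247} + \frac{\left(-195\right) \left(-246\right) + 15}{\left(30111 + 98170\right) \frac{1}{99915 + P{\left(358,403 \right)}}} = \frac{66830}{301247} + \frac{\left(-195\right) \left(-246\right) + 15}{\left(30111 + 98170\right) \frac{1}{99915 + \left(- \frac{167}{403} + \frac{403}{358}\right)}} = 66830 \cdot \frac{1}{301247} + \frac{47970 + 15}{128281 \frac{1}{99915 + \left(\left(-167\right) \frac{1}{403} + 403 \cdot \frac{1}{358}\right)}} = \frac{66830}{301247} + \frac{47985}{128281 \frac{1}{99915 + \left(- \frac{167}{403} + \frac{403}{358}\right)}} = \frac{66830}{301247} + \frac{47985}{128281 \frac{1}{99915 + \frac{102623}{144274}}} = \frac{66830}{301247} + \frac{47985}{128281 \frac{1}{\frac{14415239333}{144274}}} = \frac{66830}{301247} + \frac{47985}{128281 \cdot \frac{144274}{14415239333}} = \frac{66830}{301247} + \frac{47985}{\frac{18507612994}{14415239333}} = \frac{66830}{301247} + 47985 \cdot \frac{14415239333}{18507612994} = \frac{66830}{301247} + \frac{691715259394005}{18507612994} = \frac{208378383610442213255}{5575362891603518}$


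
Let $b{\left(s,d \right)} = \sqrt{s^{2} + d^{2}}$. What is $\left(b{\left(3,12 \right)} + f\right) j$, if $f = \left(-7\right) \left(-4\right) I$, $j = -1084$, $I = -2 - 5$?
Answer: $212464 - 3252 \sqrt{17} \approx 1.9906 \cdot 10^{5}$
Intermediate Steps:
$b{\left(s,d \right)} = \sqrt{d^{2} + s^{2}}$
$I = -7$ ($I = -2 - 5 = -7$)
$f = -196$ ($f = \left(-7\right) \left(-4\right) \left(-7\right) = 28 \left(-7\right) = -196$)
$\left(b{\left(3,12 \right)} + f\right) j = \left(\sqrt{12^{2} + 3^{2}} - 196\right) \left(-1084\right) = \left(\sqrt{144 + 9} - 196\right) \left(-1084\right) = \left(\sqrt{153} - 196\right) \left(-1084\right) = \left(3 \sqrt{17} - 196\right) \left(-1084\right) = \left(-196 + 3 \sqrt{17}\right) \left(-1084\right) = 212464 - 3252 \sqrt{17}$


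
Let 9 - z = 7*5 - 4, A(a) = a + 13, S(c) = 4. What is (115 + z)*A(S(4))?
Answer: 1581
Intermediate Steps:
A(a) = 13 + a
z = -22 (z = 9 - (7*5 - 4) = 9 - (35 - 4) = 9 - 1*31 = 9 - 31 = -22)
(115 + z)*A(S(4)) = (115 - 22)*(13 + 4) = 93*17 = 1581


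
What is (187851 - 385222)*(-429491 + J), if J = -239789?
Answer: 132096462880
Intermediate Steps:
(187851 - 385222)*(-429491 + J) = (187851 - 385222)*(-429491 - 239789) = -197371*(-669280) = 132096462880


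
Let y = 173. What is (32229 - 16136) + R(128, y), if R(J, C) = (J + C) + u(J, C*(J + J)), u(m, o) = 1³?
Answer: 16395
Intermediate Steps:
u(m, o) = 1
R(J, C) = 1 + C + J (R(J, C) = (J + C) + 1 = (C + J) + 1 = 1 + C + J)
(32229 - 16136) + R(128, y) = (32229 - 16136) + (1 + 173 + 128) = 16093 + 302 = 16395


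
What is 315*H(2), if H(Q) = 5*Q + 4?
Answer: 4410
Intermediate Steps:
H(Q) = 4 + 5*Q
315*H(2) = 315*(4 + 5*2) = 315*(4 + 10) = 315*14 = 4410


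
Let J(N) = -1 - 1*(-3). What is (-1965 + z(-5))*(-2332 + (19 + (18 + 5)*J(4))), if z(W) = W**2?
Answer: 4397980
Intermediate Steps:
J(N) = 2 (J(N) = -1 + 3 = 2)
(-1965 + z(-5))*(-2332 + (19 + (18 + 5)*J(4))) = (-1965 + (-5)**2)*(-2332 + (19 + (18 + 5)*2)) = (-1965 + 25)*(-2332 + (19 + 23*2)) = -1940*(-2332 + (19 + 46)) = -1940*(-2332 + 65) = -1940*(-2267) = 4397980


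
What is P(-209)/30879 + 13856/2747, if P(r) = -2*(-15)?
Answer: 142647278/28274871 ≈ 5.0450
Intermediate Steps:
P(r) = 30
P(-209)/30879 + 13856/2747 = 30/30879 + 13856/2747 = 30*(1/30879) + 13856*(1/2747) = 10/10293 + 13856/2747 = 142647278/28274871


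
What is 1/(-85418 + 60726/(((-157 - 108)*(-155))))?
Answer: -41075/3508483624 ≈ -1.1707e-5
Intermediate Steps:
1/(-85418 + 60726/(((-157 - 108)*(-155)))) = 1/(-85418 + 60726/((-265*(-155)))) = 1/(-85418 + 60726/41075) = 1/(-3508483624/41075) = -41075/3508483624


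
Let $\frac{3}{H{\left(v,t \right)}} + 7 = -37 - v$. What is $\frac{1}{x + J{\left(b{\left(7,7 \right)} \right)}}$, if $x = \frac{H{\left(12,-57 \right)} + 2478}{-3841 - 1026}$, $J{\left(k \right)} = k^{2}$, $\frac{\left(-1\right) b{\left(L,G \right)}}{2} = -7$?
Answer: $\frac{272552}{53281427} \approx 0.0051153$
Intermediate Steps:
$b{\left(L,G \right)} = 14$ ($b{\left(L,G \right)} = \left(-2\right) \left(-7\right) = 14$)
$H{\left(v,t \right)} = \frac{3}{-44 - v}$ ($H{\left(v,t \right)} = \frac{3}{-7 - \left(37 + v\right)} = \frac{3}{-44 - v}$)
$x = - \frac{138765}{272552}$ ($x = \frac{- \frac{3}{44 + 12} + 2478}{-3841 - 1026} = \frac{- \frac{3}{56} + 2478}{-4867} = \left(\left(-3\right) \frac{1}{56} + 2478\right) \left(- \frac{1}{4867}\right) = \left(- \frac{3}{56} + 2478\right) \left(- \frac{1}{4867}\right) = \frac{138765}{56} \left(- \frac{1}{4867}\right) = - \frac{138765}{272552} \approx -0.50913$)
$\frac{1}{x + J{\left(b{\left(7,7 \right)} \right)}} = \frac{1}{- \frac{138765}{272552} + 14^{2}} = \frac{1}{- \frac{138765}{272552} + 196} = \frac{1}{\frac{53281427}{272552}} = \frac{272552}{53281427}$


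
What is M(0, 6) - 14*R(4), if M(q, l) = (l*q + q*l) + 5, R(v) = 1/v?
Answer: 3/2 ≈ 1.5000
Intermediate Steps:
R(v) = 1/v
M(q, l) = 5 + 2*l*q (M(q, l) = (l*q + l*q) + 5 = 2*l*q + 5 = 5 + 2*l*q)
M(0, 6) - 14*R(4) = (5 + 2*6*0) - 14/4 = (5 + 0) - 14*¼ = 5 - 7/2 = 3/2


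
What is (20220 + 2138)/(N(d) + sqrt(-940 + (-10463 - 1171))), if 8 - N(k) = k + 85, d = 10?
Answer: -1945146/20143 - 22358*I*sqrt(12574)/20143 ≈ -96.567 - 124.46*I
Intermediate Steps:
N(k) = -77 - k (N(k) = 8 - (k + 85) = 8 - (85 + k) = 8 + (-85 - k) = -77 - k)
(20220 + 2138)/(N(d) + sqrt(-940 + (-10463 - 1171))) = (20220 + 2138)/((-77 - 1*10) + sqrt(-940 + (-10463 - 1171))) = 22358/((-77 - 10) + sqrt(-940 - 11634)) = 22358/(-87 + sqrt(-12574)) = 22358/(-87 + I*sqrt(12574))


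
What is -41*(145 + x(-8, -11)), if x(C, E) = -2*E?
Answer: -6847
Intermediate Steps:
-41*(145 + x(-8, -11)) = -41*(145 - 2*(-11)) = -41*(145 + 22) = -41*167 = -6847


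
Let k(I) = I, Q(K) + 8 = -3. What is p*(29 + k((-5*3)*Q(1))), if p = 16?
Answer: 3104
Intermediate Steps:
Q(K) = -11 (Q(K) = -8 - 3 = -11)
p*(29 + k((-5*3)*Q(1))) = 16*(29 - 5*3*(-11)) = 16*(29 - 15*(-11)) = 16*(29 + 165) = 16*194 = 3104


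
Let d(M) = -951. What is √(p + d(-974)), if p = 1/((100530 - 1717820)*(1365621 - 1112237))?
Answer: I*√9981474745839776037508685/102448852340 ≈ 30.838*I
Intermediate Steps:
p = -1/409795409360 (p = 1/(-1617290*253384) = 1/(-409795409360) = -1/409795409360 ≈ -2.4402e-12)
√(p + d(-974)) = √(-1/409795409360 - 951) = √(-389715434301361/409795409360) = I*√9981474745839776037508685/102448852340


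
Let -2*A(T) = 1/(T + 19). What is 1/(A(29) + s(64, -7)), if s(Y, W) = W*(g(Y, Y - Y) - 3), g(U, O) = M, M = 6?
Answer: -96/2017 ≈ -0.047595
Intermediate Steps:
A(T) = -1/(2*(19 + T)) (A(T) = -1/(2*(T + 19)) = -1/(2*(19 + T)))
g(U, O) = 6
s(Y, W) = 3*W (s(Y, W) = W*(6 - 3) = W*3 = 3*W)
1/(A(29) + s(64, -7)) = 1/(-1/(38 + 2*29) + 3*(-7)) = 1/(-1/(38 + 58) - 21) = 1/(-1/96 - 21) = 1/(-2017/96) = -96/2017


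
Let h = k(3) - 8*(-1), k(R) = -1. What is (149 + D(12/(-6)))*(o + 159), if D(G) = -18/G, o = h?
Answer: 26228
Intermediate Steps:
h = 7 (h = -1 - 8*(-1) = -1 + 8 = 7)
o = 7
(149 + D(12/(-6)))*(o + 159) = (149 - 18/(12/(-6)))*(7 + 159) = (149 - 18/(12*(-⅙)))*166 = (149 - 18/(-2))*166 = (149 - 18*(-½))*166 = (149 + 9)*166 = 158*166 = 26228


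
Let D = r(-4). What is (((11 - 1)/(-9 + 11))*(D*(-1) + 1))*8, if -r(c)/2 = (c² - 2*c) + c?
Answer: 1640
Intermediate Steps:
r(c) = -2*c² + 2*c (r(c) = -2*((c² - 2*c) + c) = -2*(c² - c) = -2*c² + 2*c)
D = -40 (D = 2*(-4)*(1 - 1*(-4)) = 2*(-4)*(1 + 4) = 2*(-4)*5 = -40)
(((11 - 1)/(-9 + 11))*(D*(-1) + 1))*8 = (((11 - 1)/(-9 + 11))*(-40*(-1) + 1))*8 = ((10/2)*(40 + 1))*8 = ((10*(½))*41)*8 = (5*41)*8 = 205*8 = 1640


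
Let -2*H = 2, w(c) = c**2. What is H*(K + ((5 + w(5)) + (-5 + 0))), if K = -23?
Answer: -2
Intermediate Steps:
H = -1 (H = -1/2*2 = -1)
H*(K + ((5 + w(5)) + (-5 + 0))) = -(-23 + ((5 + 5**2) + (-5 + 0))) = -(-23 + ((5 + 25) - 5)) = -(-23 + (30 - 5)) = -(-23 + 25) = -1*2 = -2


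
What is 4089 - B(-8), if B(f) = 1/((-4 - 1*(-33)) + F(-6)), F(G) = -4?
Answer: 102224/25 ≈ 4089.0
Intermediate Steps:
B(f) = 1/25 (B(f) = 1/((-4 - 1*(-33)) - 4) = 1/((-4 + 33) - 4) = 1/(29 - 4) = 1/25)
4089 - B(-8) = 4089 - 1*1/25 = 4089 - 1/25 = 102224/25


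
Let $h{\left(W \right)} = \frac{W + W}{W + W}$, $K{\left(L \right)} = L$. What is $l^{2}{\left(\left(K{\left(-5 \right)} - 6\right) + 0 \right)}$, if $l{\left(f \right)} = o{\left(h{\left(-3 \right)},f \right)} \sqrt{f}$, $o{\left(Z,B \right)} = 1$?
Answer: $-11$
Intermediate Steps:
$h{\left(W \right)} = 1$ ($h{\left(W \right)} = \frac{2 W}{2 W} = 2 W \frac{1}{2 W} = 1$)
$l{\left(f \right)} = \sqrt{f}$ ($l{\left(f \right)} = 1 \sqrt{f} = \sqrt{f}$)
$l^{2}{\left(\left(K{\left(-5 \right)} - 6\right) + 0 \right)} = \left(\sqrt{\left(-5 - 6\right) + 0}\right)^{2} = \left(\sqrt{-11 + 0}\right)^{2} = \left(\sqrt{-11}\right)^{2} = \left(i \sqrt{11}\right)^{2} = -11$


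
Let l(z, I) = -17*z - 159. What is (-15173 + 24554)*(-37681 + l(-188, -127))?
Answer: -324995364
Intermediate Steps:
l(z, I) = -159 - 17*z
(-15173 + 24554)*(-37681 + l(-188, -127)) = (-15173 + 24554)*(-37681 + (-159 - 17*(-188))) = 9381*(-37681 + (-159 + 3196)) = 9381*(-37681 + 3037) = 9381*(-34644) = -324995364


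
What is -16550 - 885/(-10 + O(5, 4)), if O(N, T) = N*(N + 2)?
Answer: -82927/5 ≈ -16585.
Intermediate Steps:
O(N, T) = N*(2 + N)
-16550 - 885/(-10 + O(5, 4)) = -16550 - 885/(-10 + 5*(2 + 5)) = -16550 - 885/(-10 + 5*7) = -16550 - 885/(-10 + 35) = -16550 - 885/25 = -16550 - 1*177/5 = -16550 - 177/5 = -82927/5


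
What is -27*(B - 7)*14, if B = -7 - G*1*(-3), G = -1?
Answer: 6426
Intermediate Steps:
B = -10 (B = -7 - (-1*1)*(-3) = -7 - (-1)*(-3) = -7 - 1*3 = -7 - 3 = -10)
-27*(B - 7)*14 = -27*(-10 - 7)*14 = -(-459)*14 = -27*(-238) = 6426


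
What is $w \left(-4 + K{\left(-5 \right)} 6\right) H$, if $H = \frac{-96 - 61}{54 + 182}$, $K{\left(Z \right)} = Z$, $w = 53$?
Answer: $\frac{141457}{118} \approx 1198.8$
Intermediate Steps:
$H = - \frac{157}{236} \approx -0.66525$
$w \left(-4 + K{\left(-5 \right)} 6\right) H = 53 \left(-4 - 30\right) \left(- \frac{157}{236}\right) = 53 \left(-34\right) \left(- \frac{157}{236}\right) = \left(-1802\right) \left(- \frac{157}{236}\right) = \frac{141457}{118}$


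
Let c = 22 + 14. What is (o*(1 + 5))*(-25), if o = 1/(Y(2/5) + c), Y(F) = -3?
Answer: -50/11 ≈ -4.5455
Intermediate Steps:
c = 36
o = 1/33 (o = 1/(-3 + 36) = 1/33 ≈ 0.030303)
(o*(1 + 5))*(-25) = ((1 + 5)/33)*(-25) = ((1/33)*6)*(-25) = (2/11)*(-25) = -50/11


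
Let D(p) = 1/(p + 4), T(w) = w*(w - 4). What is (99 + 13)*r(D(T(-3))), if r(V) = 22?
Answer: 2464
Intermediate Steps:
T(w) = w*(-4 + w)
D(p) = 1/(4 + p)
(99 + 13)*r(D(T(-3))) = (99 + 13)*22 = 112*22 = 2464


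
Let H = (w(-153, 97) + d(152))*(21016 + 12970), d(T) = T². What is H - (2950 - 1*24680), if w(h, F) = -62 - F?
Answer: 779830500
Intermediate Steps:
H = 779808770 (H = ((-62 - 1*97) + 152²)*(21016 + 12970) = ((-62 - 97) + 23104)*33986 = (-159 + 23104)*33986 = 22945*33986 = 779808770)
H - (2950 - 1*24680) = 779808770 - (2950 - 1*24680) = 779808770 - (2950 - 24680) = 779808770 - 1*(-21730) = 779808770 + 21730 = 779830500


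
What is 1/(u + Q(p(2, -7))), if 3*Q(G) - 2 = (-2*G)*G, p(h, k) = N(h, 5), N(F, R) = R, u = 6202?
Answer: 1/6186 ≈ 0.00016166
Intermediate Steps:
p(h, k) = 5
Q(G) = ⅔ - 2*G²/3 (Q(G) = ⅔ + ((-2*G)*G)/3 = ⅔ + (-2*G²)/3 = ⅔ - 2*G²/3)
1/(u + Q(p(2, -7))) = 1/(6202 + (⅔ - ⅔*5²)) = 1/(6202 + (⅔ - ⅔*25)) = 1/(6202 + (⅔ - 50/3)) = 1/(6202 - 16) = 1/6186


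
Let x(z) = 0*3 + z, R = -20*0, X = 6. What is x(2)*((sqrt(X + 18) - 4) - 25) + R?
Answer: -58 + 4*sqrt(6) ≈ -48.202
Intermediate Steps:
R = 0 (R = -5*0 = 0)
x(z) = z (x(z) = 0 + z = z)
x(2)*((sqrt(X + 18) - 4) - 25) + R = 2*((sqrt(6 + 18) - 4) - 25) + 0 = 2*((sqrt(24) - 4) - 25) + 0 = 2*((2*sqrt(6) - 4) - 25) + 0 = 2*((-4 + 2*sqrt(6)) - 25) + 0 = 2*(-29 + 2*sqrt(6)) + 0 = (-58 + 4*sqrt(6)) + 0 = -58 + 4*sqrt(6)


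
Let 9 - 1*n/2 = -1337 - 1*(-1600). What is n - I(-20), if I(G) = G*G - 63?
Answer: -845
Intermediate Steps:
n = -508 (n = 18 - 2*(-1337 - 1*(-1600)) = 18 - 2*(-1337 + 1600) = 18 - 2*263 = 18 - 526 = -508)
I(G) = -63 + G² (I(G) = G² - 63 = -63 + G²)
n - I(-20) = -508 - (-63 + (-20)²) = -508 - (-63 + 400) = -508 - 1*337 = -508 - 337 = -845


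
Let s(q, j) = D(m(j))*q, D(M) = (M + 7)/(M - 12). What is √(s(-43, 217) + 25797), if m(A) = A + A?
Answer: √4586030562/422 ≈ 160.47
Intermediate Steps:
m(A) = 2*A
D(M) = (7 + M)/(-12 + M)
s(q, j) = q*(7 + 2*j)/(-12 + 2*j) (s(q, j) = ((7 + 2*j)/(-12 + 2*j))*q = q*(7 + 2*j)/(-12 + 2*j))
√(s(-43, 217) + 25797) = √((½)*(-43)*(7 + 2*217)/(-6 + 217) + 25797) = √((½)*(-43)*(7 + 434)/211 + 25797) = √((½)*(-43)*(1/211)*441 + 25797) = √(-18963/422 + 25797) = √(10867371/422) = √4586030562/422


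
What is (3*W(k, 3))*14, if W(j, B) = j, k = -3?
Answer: -126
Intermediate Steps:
(3*W(k, 3))*14 = (3*(-3))*14 = -9*14 = -126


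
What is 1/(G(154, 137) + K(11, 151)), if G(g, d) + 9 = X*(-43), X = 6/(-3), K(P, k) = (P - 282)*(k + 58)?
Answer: -1/56562 ≈ -1.7680e-5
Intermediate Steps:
K(P, k) = (-282 + P)*(58 + k)
X = -2 (X = 6*(-⅓) = -2)
G(g, d) = 77 (G(g, d) = -9 - 2*(-43) = -9 + 86 = 77)
1/(G(154, 137) + K(11, 151)) = 1/(77 + (-16356 - 282*151 + 58*11 + 11*151)) = 1/(77 + (-16356 - 42582 + 638 + 1661)) = 1/(77 - 56639) = 1/(-56562) = -1/56562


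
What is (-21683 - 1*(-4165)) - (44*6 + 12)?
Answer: -17794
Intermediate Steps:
(-21683 - 1*(-4165)) - (44*6 + 12) = (-21683 + 4165) - (264 + 12) = -17518 - 1*276 = -17518 - 276 = -17794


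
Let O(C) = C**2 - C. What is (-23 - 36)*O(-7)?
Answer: -3304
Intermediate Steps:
(-23 - 36)*O(-7) = (-23 - 36)*(-7*(-1 - 7)) = -(-413)*(-8) = -59*56 = -3304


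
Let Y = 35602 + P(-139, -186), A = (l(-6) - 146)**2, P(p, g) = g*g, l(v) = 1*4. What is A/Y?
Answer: 10082/35099 ≈ 0.28724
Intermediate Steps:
l(v) = 4
P(p, g) = g**2
A = 20164 (A = (4 - 146)**2 = (-142)**2 = 20164)
Y = 70198 (Y = 35602 + (-186)**2 = 35602 + 34596 = 70198)
A/Y = 20164/70198 = 20164*(1/70198) = 10082/35099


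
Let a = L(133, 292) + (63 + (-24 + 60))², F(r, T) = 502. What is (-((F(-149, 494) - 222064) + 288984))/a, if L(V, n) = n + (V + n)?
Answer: -11237/1753 ≈ -6.4102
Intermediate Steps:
L(V, n) = V + 2*n
a = 10518 (a = (133 + 2*292) + (63 + (-24 + 60))² = (133 + 584) + (63 + 36)² = 717 + 99² = 717 + 9801 = 10518)
(-((F(-149, 494) - 222064) + 288984))/a = -((502 - 222064) + 288984)/10518 = -(-221562 + 288984)*(1/10518) = -1*67422*(1/10518) = -67422*1/10518 = -11237/1753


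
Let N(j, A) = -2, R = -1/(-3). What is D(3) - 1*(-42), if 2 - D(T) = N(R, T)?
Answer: 46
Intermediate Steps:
R = 1/3 (R = -1*(-1/3) = 1/3 ≈ 0.33333)
D(T) = 4 (D(T) = 2 - 1*(-2) = 2 + 2 = 4)
D(3) - 1*(-42) = 4 - 1*(-42) = 4 + 42 = 46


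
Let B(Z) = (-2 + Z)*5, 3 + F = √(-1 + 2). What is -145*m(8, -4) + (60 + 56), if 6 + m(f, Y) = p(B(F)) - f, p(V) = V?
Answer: 5046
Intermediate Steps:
F = -2 (F = -3 + √(-1 + 2) = -3 + √1 = -3 + 1 = -2)
B(Z) = -10 + 5*Z
m(f, Y) = -26 - f (m(f, Y) = -6 + ((-10 + 5*(-2)) - f) = -6 + ((-10 - 10) - f) = -6 + (-20 - f) = -26 - f)
-145*m(8, -4) + (60 + 56) = -145*(-26 - 1*8) + (60 + 56) = -145*(-26 - 8) + 116 = -145*(-34) + 116 = 4930 + 116 = 5046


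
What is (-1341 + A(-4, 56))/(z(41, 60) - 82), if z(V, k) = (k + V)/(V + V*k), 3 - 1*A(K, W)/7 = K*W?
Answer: -620248/204981 ≈ -3.0259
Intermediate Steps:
A(K, W) = 21 - 7*K*W
z(V, k) = (V + k)/(V + V*k)
(-1341 + A(-4, 56))/(z(41, 60) - 82) = (-1341 + (21 - 7*(-4)*56))/((41 + 60)/(41*(1 + 60)) - 82) = (-1341 + (21 + 1568))/((1/41)*101/61 - 82) = (-1341 + 1589)/((1/41)*(1/61)*101 - 82) = 248/(101/2501 - 82) = 248/(-204981/2501) = 248*(-2501/204981) = -620248/204981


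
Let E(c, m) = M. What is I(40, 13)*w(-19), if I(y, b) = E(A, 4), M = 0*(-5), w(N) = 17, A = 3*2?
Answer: 0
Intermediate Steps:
A = 6
M = 0
E(c, m) = 0
I(y, b) = 0
I(40, 13)*w(-19) = 0*17 = 0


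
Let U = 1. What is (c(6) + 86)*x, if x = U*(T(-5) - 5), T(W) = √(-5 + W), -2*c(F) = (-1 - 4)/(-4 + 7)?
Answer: -2605/6 + 521*I*√10/6 ≈ -434.17 + 274.59*I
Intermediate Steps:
c(F) = ⅚ (c(F) = -(-1 - 4)/(2*(-4 + 7)) = -(-5)/(2*3) = -½*(-5/3) = ⅚)
x = -5 + I*√10 (x = 1*(√(-5 - 5) - 5) = 1*(√(-10) - 5) = 1*(I*√10 - 5) = 1*(-5 + I*√10) = -5 + I*√10 ≈ -5.0 + 3.1623*I)
(c(6) + 86)*x = (⅚ + 86)*(-5 + I*√10) = 521*(-5 + I*√10)/6 = -2605/6 + 521*I*√10/6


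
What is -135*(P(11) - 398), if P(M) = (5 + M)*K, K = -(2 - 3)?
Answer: 51570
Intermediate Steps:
K = 1 (K = -1*(-1) = 1)
P(M) = 5 + M (P(M) = (5 + M)*1 = 5 + M)
-135*(P(11) - 398) = -135*((5 + 11) - 398) = -135*(16 - 398) = -135*(-382) = 51570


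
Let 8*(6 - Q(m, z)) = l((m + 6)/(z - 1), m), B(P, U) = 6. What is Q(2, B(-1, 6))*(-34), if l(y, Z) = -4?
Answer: -221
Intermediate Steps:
Q(m, z) = 13/2 (Q(m, z) = 6 - 1/8*(-4) = 6 + 1/2 = 13/2)
Q(2, B(-1, 6))*(-34) = (13/2)*(-34) = -221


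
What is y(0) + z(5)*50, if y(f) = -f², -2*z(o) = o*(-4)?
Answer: 500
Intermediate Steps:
z(o) = 2*o (z(o) = -o*(-4)/2 = -(-2)*o = 2*o)
y(0) + z(5)*50 = -1*0² + (2*5)*50 = -1*0 + 10*50 = 0 + 500 = 500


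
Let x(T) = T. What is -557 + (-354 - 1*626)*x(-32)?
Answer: 30803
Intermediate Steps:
-557 + (-354 - 1*626)*x(-32) = -557 + (-354 - 1*626)*(-32) = -557 + (-354 - 626)*(-32) = -557 - 980*(-32) = -557 + 31360 = 30803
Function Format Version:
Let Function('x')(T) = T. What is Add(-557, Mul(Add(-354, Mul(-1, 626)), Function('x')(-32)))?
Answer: 30803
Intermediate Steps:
Add(-557, Mul(Add(-354, Mul(-1, 626)), Function('x')(-32))) = Add(-557, Mul(Add(-354, Mul(-1, 626)), -32)) = Add(-557, Mul(Add(-354, -626), -32)) = Add(-557, Mul(-980, -32)) = Add(-557, 31360) = 30803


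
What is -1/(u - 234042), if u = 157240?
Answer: 1/76802 ≈ 1.3021e-5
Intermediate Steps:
-1/(u - 234042) = -1/(157240 - 234042) = -1/(-76802) = -1*(-1/76802) = 1/76802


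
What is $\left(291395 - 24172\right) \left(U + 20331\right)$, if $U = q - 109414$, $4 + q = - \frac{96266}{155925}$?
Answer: $- \frac{337453740899113}{14175} \approx -2.3806 \cdot 10^{10}$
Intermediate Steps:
$q = - \frac{719966}{155925}$ ($q = -4 - \frac{96266}{155925} = - \frac{719966}{155925} \approx -4.6174$)
$U = - \frac{17061097916}{155925}$ ($U = - \frac{719966}{155925} - 109414 = - \frac{17061097916}{155925} \approx -1.0942 \cdot 10^{5}$)
$\left(291395 - 24172\right) \left(U + 20331\right) = \left(291395 - 24172\right) \left(- \frac{17061097916}{155925} + 20331\right) = 267223 \left(- \frac{13890986741}{155925}\right) = - \frac{337453740899113}{14175}$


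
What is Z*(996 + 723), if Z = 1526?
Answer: 2623194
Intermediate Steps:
Z*(996 + 723) = 1526*(996 + 723) = 1526*1719 = 2623194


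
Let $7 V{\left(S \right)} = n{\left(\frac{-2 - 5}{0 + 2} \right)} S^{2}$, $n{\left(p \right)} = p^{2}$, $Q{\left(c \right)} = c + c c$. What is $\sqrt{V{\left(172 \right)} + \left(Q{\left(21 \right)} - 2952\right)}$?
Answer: $\sqrt{49282} \approx 222.0$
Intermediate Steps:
$Q{\left(c \right)} = c + c^{2}$
$V{\left(S \right)} = \frac{7 S^{2}}{4}$ ($V{\left(S \right)} = \frac{\left(\frac{-2 - 5}{0 + 2}\right)^{2} S^{2}}{7} = \frac{\left(- \frac{7}{2}\right)^{2} S^{2}}{7} = \frac{\frac{49}{4} S^{2}}{7} = \frac{7 S^{2}}{4}$)
$\sqrt{V{\left(172 \right)} + \left(Q{\left(21 \right)} - 2952\right)} = \sqrt{\frac{7 \cdot 172^{2}}{4} - \left(2952 - 21 \left(1 + 21\right)\right)} = \sqrt{\frac{7}{4} \cdot 29584 + \left(21 \cdot 22 - 2952\right)} = \sqrt{51772 + \left(462 - 2952\right)} = \sqrt{51772 - 2490} = \sqrt{49282}$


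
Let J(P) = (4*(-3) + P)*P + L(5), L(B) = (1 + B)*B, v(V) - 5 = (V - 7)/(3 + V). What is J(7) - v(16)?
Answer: -199/19 ≈ -10.474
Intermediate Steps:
v(V) = 5 + (-7 + V)/(3 + V) (v(V) = 5 + (V - 7)/(3 + V) = 5 + (-7 + V)/(3 + V))
L(B) = B*(1 + B)
J(P) = 30 + P*(-12 + P) (J(P) = (4*(-3) + P)*P + 5*(1 + 5) = (-12 + P)*P + 5*6 = P*(-12 + P) + 30 = 30 + P*(-12 + P))
J(7) - v(16) = (30 + 7**2 - 12*7) - 2*(4 + 3*16)/(3 + 16) = (30 + 49 - 84) - 2*(4 + 48)/19 = -5 - 2*52/19 = -5 - 1*104/19 = -5 - 104/19 = -199/19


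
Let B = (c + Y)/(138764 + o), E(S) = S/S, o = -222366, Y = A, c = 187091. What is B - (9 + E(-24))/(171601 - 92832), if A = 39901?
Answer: -8940384434/3292622969 ≈ -2.7153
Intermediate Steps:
Y = 39901
E(S) = 1
B = -113496/41801 (B = (187091 + 39901)/(138764 - 222366) = 226992/(-83602) = 226992*(-1/83602) = -113496/41801 ≈ -2.7151)
B - (9 + E(-24))/(171601 - 92832) = -113496/41801 - (9 + 1)/(171601 - 92832) = -113496/41801 - 10/78769 = -8940384434/3292622969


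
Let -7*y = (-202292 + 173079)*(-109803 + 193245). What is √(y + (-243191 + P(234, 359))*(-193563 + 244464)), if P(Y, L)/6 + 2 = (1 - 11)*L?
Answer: I*√643245350685/7 ≈ 1.1458e+5*I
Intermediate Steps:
P(Y, L) = -12 - 60*L (P(Y, L) = -12 + 6*((1 - 11)*L) = -12 + 6*(-10*L) = -12 - 60*L)
y = 2437591146/7 (y = -(-202292 + 173079)*(-109803 + 193245)/7 = -(-29213)*83442/7 = -⅐*(-2437591146) = 2437591146/7 ≈ 3.4823e+8)
√(y + (-243191 + P(234, 359))*(-193563 + 244464)) = √(2437591146/7 + (-243191 + (-12 - 60*359))*(-193563 + 244464)) = √(2437591146/7 + (-243191 + (-12 - 21540))*50901) = √(2437591146/7 + (-243191 - 21552)*50901) = √(2437591146/7 - 264743*50901) = √(2437591146/7 - 13475683443) = √(-91892192955/7) = I*√643245350685/7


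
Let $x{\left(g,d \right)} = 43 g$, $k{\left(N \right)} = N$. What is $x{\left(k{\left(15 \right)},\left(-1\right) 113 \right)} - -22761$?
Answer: $23406$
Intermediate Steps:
$x{\left(k{\left(15 \right)},\left(-1\right) 113 \right)} - -22761 = 43 \cdot 15 - -22761 = 645 + 22761 = 23406$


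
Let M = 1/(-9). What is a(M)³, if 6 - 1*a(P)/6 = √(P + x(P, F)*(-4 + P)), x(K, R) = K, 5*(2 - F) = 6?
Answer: 48000 - 140416*√7/27 ≈ 34241.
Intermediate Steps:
F = ⅘ (F = 2 - ⅕*6 = 2 - 6/5 = ⅘ ≈ 0.80000)
M = -⅑ ≈ -0.11111
a(P) = 36 - 6*√(P + P*(-4 + P))
a(M)³ = (36 - 6*2*√7/9)³ = (36 - 4*√7/3)³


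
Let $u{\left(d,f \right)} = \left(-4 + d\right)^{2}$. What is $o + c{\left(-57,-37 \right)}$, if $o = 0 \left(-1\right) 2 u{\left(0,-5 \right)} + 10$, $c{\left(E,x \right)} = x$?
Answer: $-27$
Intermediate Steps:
$o = 10$ ($o = 0 \left(-1\right) 2 \left(-4 + 0\right)^{2} + 10 = 0 \cdot 2 \left(-4\right)^{2} + 10 = 0 \cdot 16 + 10 = 0 + 10 = 10$)
$o + c{\left(-57,-37 \right)} = 10 - 37 = -27$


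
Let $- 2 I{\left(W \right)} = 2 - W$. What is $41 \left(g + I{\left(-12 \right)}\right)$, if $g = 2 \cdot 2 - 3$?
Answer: $-246$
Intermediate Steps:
$I{\left(W \right)} = -1 + \frac{W}{2}$ ($I{\left(W \right)} = - \frac{2 - W}{2} = -1 + \frac{W}{2}$)
$g = 1$ ($g = 4 - 3 = 1$)
$41 \left(g + I{\left(-12 \right)}\right) = 41 \left(1 + \left(-1 + \frac{1}{2} \left(-12\right)\right)\right) = 41 \left(1 - 7\right) = 41 \left(-6\right) = -246$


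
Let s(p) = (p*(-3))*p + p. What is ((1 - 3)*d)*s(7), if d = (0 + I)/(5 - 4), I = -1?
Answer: -280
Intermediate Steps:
d = -1 (d = (0 - 1)/(5 - 4) = -1/1 = -1*1 = -1)
s(p) = p - 3*p² (s(p) = (-3*p)*p + p = -3*p² + p = p - 3*p²)
((1 - 3)*d)*s(7) = ((1 - 3)*(-1))*(7*(1 - 3*7)) = (-2*(-1))*(7*(1 - 21)) = 2*(7*(-20)) = 2*(-140) = -280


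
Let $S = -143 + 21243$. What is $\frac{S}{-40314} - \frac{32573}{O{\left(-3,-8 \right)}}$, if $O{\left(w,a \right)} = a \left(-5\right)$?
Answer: $- \frac{656995961}{806280} \approx -814.85$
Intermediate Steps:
$O{\left(w,a \right)} = - 5 a$
$S = 21100$
$\frac{S}{-40314} - \frac{32573}{O{\left(-3,-8 \right)}} = \frac{21100}{-40314} - \frac{32573}{\left(-5\right) \left(-8\right)} = 21100 \left(- \frac{1}{40314}\right) - \frac{32573}{40} = - \frac{10550}{20157} - \frac{32573}{40} = - \frac{656995961}{806280}$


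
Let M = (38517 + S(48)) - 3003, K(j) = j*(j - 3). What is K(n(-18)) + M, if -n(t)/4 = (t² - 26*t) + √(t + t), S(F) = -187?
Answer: 10080479 + 152136*I ≈ 1.008e+7 + 1.5214e+5*I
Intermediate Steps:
n(t) = -4*t² + 104*t - 4*√2*√t (n(t) = -4*((t² - 26*t) + √(t + t)) = -4*((t² - 26*t) + √(2*t)) = -4*((t² - 26*t) + √2*√t) = -4*(t² - 26*t + √2*√t) = -4*t² + 104*t - 4*√2*√t)
K(j) = j*(-3 + j)
M = 35327 (M = (38517 - 187) - 3003 = 38330 - 3003 = 35327)
K(n(-18)) + M = (-4*(-18)² + 104*(-18) - 4*√2*√(-18))*(-3 + (-4*(-18)² + 104*(-18) - 4*√2*√(-18))) + 35327 = (-4*324 - 1872 - 4*√2*3*I*√2)*(-3 + (-4*324 - 1872 - 4*√2*3*I*√2)) + 35327 = (-1296 - 1872 - 24*I)*(-3 + (-1296 - 1872 - 24*I)) + 35327 = (-3168 - 24*I)*(-3 + (-3168 - 24*I)) + 35327 = (-3168 - 24*I)*(-3171 - 24*I) + 35327 = (-3171 - 24*I)*(-3168 - 24*I) + 35327 = 35327 + (-3171 - 24*I)*(-3168 - 24*I)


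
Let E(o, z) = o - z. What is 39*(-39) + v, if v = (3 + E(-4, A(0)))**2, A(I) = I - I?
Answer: -1520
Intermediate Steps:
A(I) = 0
v = 1 (v = (3 + (-4 - 1*0))**2 = (3 + (-4 + 0))**2 = (3 - 4)**2 = (-1)**2 = 1)
39*(-39) + v = 39*(-39) + 1 = -1521 + 1 = -1520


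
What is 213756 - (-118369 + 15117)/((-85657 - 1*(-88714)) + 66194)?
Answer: 14802920008/69251 ≈ 2.1376e+5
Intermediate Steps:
213756 - (-118369 + 15117)/((-85657 - 1*(-88714)) + 66194) = 213756 - (-103252)/((-85657 + 88714) + 66194) = 213756 - (-103252)/(3057 + 66194) = 213756 - (-103252)/69251 = 213756 - 1*(-103252/69251) = 213756 + 103252/69251 = 14802920008/69251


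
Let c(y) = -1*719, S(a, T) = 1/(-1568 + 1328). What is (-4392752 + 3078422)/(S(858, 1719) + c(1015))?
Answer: 315439200/172561 ≈ 1828.0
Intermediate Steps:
S(a, T) = -1/240 (S(a, T) = 1/(-240) = -1/240)
c(y) = -719
(-4392752 + 3078422)/(S(858, 1719) + c(1015)) = (-4392752 + 3078422)/(-1/240 - 719) = -1314330/(-172561/240) = -1314330*(-240/172561) = 315439200/172561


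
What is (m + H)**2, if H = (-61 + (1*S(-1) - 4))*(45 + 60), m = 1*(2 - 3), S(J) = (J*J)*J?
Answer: 48038761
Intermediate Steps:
S(J) = J**3 (S(J) = J**2*J = J**3)
m = -1 (m = 1*(-1) = -1)
H = -6930 (H = (-61 + (1*(-1)**3 - 4))*(45 + 60) = (-61 + (1*(-1) - 4))*105 = (-61 + (-1 - 4))*105 = (-61 - 5)*105 = -66*105 = -6930)
(m + H)**2 = (-1 - 6930)**2 = (-6931)**2 = 48038761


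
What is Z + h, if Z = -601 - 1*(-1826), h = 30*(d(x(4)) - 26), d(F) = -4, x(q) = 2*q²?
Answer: 325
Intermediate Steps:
h = -900 (h = 30*(-4 - 26) = 30*(-30) = -900)
Z = 1225 (Z = -601 + 1826 = 1225)
Z + h = 1225 - 900 = 325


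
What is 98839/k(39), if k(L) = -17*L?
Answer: -7603/51 ≈ -149.08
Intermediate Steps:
98839/k(39) = 98839/((-17*39)) = 98839/(-663) = 98839*(-1/663) = -7603/51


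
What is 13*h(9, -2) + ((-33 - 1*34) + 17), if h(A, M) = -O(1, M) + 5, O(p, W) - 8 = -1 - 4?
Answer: -24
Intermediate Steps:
O(p, W) = 3 (O(p, W) = 8 + (-1 - 4) = 8 - 5 = 3)
h(A, M) = 2 (h(A, M) = -1*3 + 5 = -3 + 5 = 2)
13*h(9, -2) + ((-33 - 1*34) + 17) = 13*2 + ((-33 - 1*34) + 17) = 26 + ((-33 - 34) + 17) = 26 + (-67 + 17) = 26 - 50 = -24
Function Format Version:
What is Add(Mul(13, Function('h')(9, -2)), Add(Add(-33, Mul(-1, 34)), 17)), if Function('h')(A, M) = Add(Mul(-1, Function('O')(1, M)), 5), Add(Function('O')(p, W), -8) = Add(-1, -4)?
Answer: -24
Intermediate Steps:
Function('O')(p, W) = 3 (Function('O')(p, W) = Add(8, Add(-1, -4)) = Add(8, -5) = 3)
Function('h')(A, M) = 2 (Function('h')(A, M) = Add(Mul(-1, 3), 5) = Add(-3, 5) = 2)
Add(Mul(13, Function('h')(9, -2)), Add(Add(-33, Mul(-1, 34)), 17)) = Add(Mul(13, 2), Add(Add(-33, Mul(-1, 34)), 17)) = Add(26, Add(Add(-33, -34), 17)) = Add(26, Add(-67, 17)) = Add(26, -50) = -24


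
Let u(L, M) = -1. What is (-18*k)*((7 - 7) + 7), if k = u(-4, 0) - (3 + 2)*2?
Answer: 1386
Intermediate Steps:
k = -11 (k = -1 - (3 + 2)*2 = -1 - 5*2 = -1 - 1*10 = -1 - 10 = -11)
(-18*k)*((7 - 7) + 7) = (-18*(-11))*((7 - 7) + 7) = 198*(0 + 7) = 198*7 = 1386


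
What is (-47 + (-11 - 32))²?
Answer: 8100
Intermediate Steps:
(-47 + (-11 - 32))² = (-47 - 43)² = (-90)² = 8100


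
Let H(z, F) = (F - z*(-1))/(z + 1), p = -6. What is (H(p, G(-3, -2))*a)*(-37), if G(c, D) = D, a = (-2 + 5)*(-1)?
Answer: 888/5 ≈ 177.60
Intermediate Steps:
a = -3 (a = 3*(-1) = -3)
H(z, F) = (F + z)/(1 + z)
(H(p, G(-3, -2))*a)*(-37) = (((-2 - 6)/(1 - 6))*(-3))*(-37) = ((-8/(-5))*(-3))*(-37) = (-⅕*(-8)*(-3))*(-37) = ((8/5)*(-3))*(-37) = -24/5*(-37) = 888/5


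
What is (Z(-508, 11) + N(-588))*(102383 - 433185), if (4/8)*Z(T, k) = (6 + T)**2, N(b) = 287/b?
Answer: -7002521104031/42 ≈ -1.6673e+11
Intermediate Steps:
Z(T, k) = 2*(6 + T)**2
(Z(-508, 11) + N(-588))*(102383 - 433185) = (2*(6 - 508)**2 + 287/(-588))*(102383 - 433185) = (2*(-502)**2 + 287*(-1/588))*(-330802) = (2*252004 - 41/84)*(-330802) = (504008 - 41/84)*(-330802) = (42336631/84)*(-330802) = -7002521104031/42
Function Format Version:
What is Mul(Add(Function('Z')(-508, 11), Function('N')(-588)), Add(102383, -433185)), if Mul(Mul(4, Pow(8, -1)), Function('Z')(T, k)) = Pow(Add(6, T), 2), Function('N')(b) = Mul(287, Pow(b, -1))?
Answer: Rational(-7002521104031, 42) ≈ -1.6673e+11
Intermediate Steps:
Function('Z')(T, k) = Mul(2, Pow(Add(6, T), 2))
Mul(Add(Function('Z')(-508, 11), Function('N')(-588)), Add(102383, -433185)) = Mul(Add(Mul(2, Pow(Add(6, -508), 2)), Mul(287, Pow(-588, -1))), Add(102383, -433185)) = Mul(Add(Mul(2, Pow(-502, 2)), Mul(287, Rational(-1, 588))), -330802) = Mul(Add(Mul(2, 252004), Rational(-41, 84)), -330802) = Mul(Add(504008, Rational(-41, 84)), -330802) = Mul(Rational(42336631, 84), -330802) = Rational(-7002521104031, 42)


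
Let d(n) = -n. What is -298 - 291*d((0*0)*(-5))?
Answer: -298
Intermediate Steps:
-298 - 291*d((0*0)*(-5)) = -298 - (-291)*(0*0)*(-5) = -298 - (-291)*0*(-5) = -298 - (-291)*0 = -298 - 291*0 = -298 + 0 = -298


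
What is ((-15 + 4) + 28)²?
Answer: 289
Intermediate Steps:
((-15 + 4) + 28)² = (-11 + 28)² = 17² = 289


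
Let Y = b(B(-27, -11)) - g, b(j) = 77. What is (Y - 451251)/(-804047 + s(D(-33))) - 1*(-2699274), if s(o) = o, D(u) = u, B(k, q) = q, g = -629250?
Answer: 542608014961/201020 ≈ 2.6993e+6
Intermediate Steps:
Y = 629327 (Y = 77 - 1*(-629250) = 77 + 629250 = 629327)
(Y - 451251)/(-804047 + s(D(-33))) - 1*(-2699274) = (629327 - 451251)/(-804047 - 33) - 1*(-2699274) = 178076/(-804080) + 2699274 = 178076*(-1/804080) + 2699274 = -44519/201020 + 2699274 = 542608014961/201020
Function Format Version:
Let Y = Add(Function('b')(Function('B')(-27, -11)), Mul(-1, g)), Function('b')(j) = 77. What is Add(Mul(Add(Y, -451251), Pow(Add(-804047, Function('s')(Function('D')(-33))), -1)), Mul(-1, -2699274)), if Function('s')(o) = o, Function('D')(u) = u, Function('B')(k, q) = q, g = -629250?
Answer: Rational(542608014961, 201020) ≈ 2.6993e+6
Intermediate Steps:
Y = 629327 (Y = Add(77, Mul(-1, -629250)) = Add(77, 629250) = 629327)
Add(Mul(Add(Y, -451251), Pow(Add(-804047, Function('s')(Function('D')(-33))), -1)), Mul(-1, -2699274)) = Add(Mul(Add(629327, -451251), Pow(Add(-804047, -33), -1)), Mul(-1, -2699274)) = Add(Mul(178076, Pow(-804080, -1)), 2699274) = Add(Mul(178076, Rational(-1, 804080)), 2699274) = Add(Rational(-44519, 201020), 2699274) = Rational(542608014961, 201020)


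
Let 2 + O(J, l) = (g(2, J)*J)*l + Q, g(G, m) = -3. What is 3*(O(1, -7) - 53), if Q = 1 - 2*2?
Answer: -111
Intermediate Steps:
Q = -3 (Q = 1 - 4 = -3)
O(J, l) = -5 - 3*J*l (O(J, l) = -2 + ((-3*J)*l - 3) = -2 + (-3*J*l - 3) = -2 + (-3 - 3*J*l) = -5 - 3*J*l)
3*(O(1, -7) - 53) = 3*((-5 - 3*1*(-7)) - 53) = 3*((-5 + 21) - 53) = 3*(16 - 53) = 3*(-37) = -111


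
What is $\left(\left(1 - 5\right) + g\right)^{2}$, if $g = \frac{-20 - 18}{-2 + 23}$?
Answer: $\frac{14884}{441} \approx 33.751$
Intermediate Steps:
$g = - \frac{38}{21} \approx -1.8095$
$\left(\left(1 - 5\right) + g\right)^{2} = \left(\left(1 - 5\right) - \frac{38}{21}\right)^{2} = \left(-4 - \frac{38}{21}\right)^{2} = \left(- \frac{122}{21}\right)^{2} = \frac{14884}{441}$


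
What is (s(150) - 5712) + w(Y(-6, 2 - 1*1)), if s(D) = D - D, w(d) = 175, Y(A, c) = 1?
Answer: -5537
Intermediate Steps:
s(D) = 0
(s(150) - 5712) + w(Y(-6, 2 - 1*1)) = (0 - 5712) + 175 = -5712 + 175 = -5537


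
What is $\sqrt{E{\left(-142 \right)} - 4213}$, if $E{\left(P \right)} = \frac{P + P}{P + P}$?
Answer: $18 i \sqrt{13} \approx 64.9 i$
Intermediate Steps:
$E{\left(P \right)} = 1$ ($E{\left(P \right)} = \frac{2 P}{2 P} = 2 P \frac{1}{2 P} = 1$)
$\sqrt{E{\left(-142 \right)} - 4213} = \sqrt{1 - 4213} = \sqrt{-4212} = 18 i \sqrt{13}$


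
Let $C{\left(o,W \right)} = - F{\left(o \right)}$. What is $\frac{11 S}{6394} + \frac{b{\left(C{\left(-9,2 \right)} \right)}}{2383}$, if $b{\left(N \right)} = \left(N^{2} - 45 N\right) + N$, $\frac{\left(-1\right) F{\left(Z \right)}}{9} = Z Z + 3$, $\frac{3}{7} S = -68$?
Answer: $\frac{5156328058}{22855353} \approx 225.61$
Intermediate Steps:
$S = - \frac{476}{3}$ ($S = \frac{7}{3} \left(-68\right) = - \frac{476}{3} \approx -158.67$)
$F{\left(Z \right)} = -27 - 9 Z^{2}$ ($F{\left(Z \right)} = - 9 \left(Z Z + 3\right) = - 9 \left(Z^{2} + 3\right) = - 9 \left(3 + Z^{2}\right) = -27 - 9 Z^{2}$)
$C{\left(o,W \right)} = 27 + 9 o^{2}$ ($C{\left(o,W \right)} = - (-27 - 9 o^{2}) = 27 + 9 o^{2}$)
$b{\left(N \right)} = N^{2} - 44 N$
$\frac{11 S}{6394} + \frac{b{\left(C{\left(-9,2 \right)} \right)}}{2383} = \frac{11 \left(- \frac{476}{3}\right)}{6394} + \frac{\left(27 + 9 \left(-9\right)^{2}\right) \left(-44 + \left(27 + 9 \left(-9\right)^{2}\right)\right)}{2383} = \left(- \frac{5236}{3}\right) \frac{1}{6394} + \left(27 + 9 \cdot 81\right) \left(-44 + \left(27 + 9 \cdot 81\right)\right) \frac{1}{2383} = - \frac{2618}{9591} + \left(27 + 729\right) \left(-44 + \left(27 + 729\right)\right) \frac{1}{2383} = - \frac{2618}{9591} + 756 \left(-44 + 756\right) \frac{1}{2383} = - \frac{2618}{9591} + 756 \cdot 712 \cdot \frac{1}{2383} = - \frac{2618}{9591} + 538272 \cdot \frac{1}{2383} = - \frac{2618}{9591} + \frac{538272}{2383} = \frac{5156328058}{22855353}$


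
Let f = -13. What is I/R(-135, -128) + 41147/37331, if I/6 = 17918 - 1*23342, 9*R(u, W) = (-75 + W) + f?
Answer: 50661983/37331 ≈ 1357.1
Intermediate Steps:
R(u, W) = -88/9 + W/9 (R(u, W) = ((-75 + W) - 13)/9 = (-88 + W)/9 = -88/9 + W/9)
I = -32544 (I = 6*(17918 - 1*23342) = 6*(17918 - 23342) = 6*(-5424) = -32544)
I/R(-135, -128) + 41147/37331 = -32544/(-88/9 + (⅑)*(-128)) + 41147/37331 = -32544/(-88/9 - 128/9) + 41147*(1/37331) = -32544/(-24) + 41147/37331 = -32544*(-1/24) + 41147/37331 = 1356 + 41147/37331 = 50661983/37331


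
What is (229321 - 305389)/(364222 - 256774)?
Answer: -6339/8954 ≈ -0.70795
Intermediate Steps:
(229321 - 305389)/(364222 - 256774) = -76068/107448 = -76068*1/107448 = -6339/8954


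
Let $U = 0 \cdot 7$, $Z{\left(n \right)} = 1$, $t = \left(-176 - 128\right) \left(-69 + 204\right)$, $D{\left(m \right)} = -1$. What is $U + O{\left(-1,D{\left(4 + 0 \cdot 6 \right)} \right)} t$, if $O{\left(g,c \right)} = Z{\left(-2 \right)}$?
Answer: $-41040$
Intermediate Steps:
$t = -41040$ ($t = \left(-304\right) 135 = -41040$)
$O{\left(g,c \right)} = 1$
$U = 0$
$U + O{\left(-1,D{\left(4 + 0 \cdot 6 \right)} \right)} t = 0 + 1 \left(-41040\right) = 0 - 41040 = -41040$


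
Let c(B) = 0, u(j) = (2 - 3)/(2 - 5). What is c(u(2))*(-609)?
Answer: 0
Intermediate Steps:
u(j) = 1/3 (u(j) = -1/(-3) = -1*(-1/3) = 1/3)
c(u(2))*(-609) = 0*(-609) = 0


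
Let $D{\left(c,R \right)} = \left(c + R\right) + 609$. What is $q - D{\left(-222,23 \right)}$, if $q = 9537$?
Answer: $9127$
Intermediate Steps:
$D{\left(c,R \right)} = 609 + R + c$ ($D{\left(c,R \right)} = \left(R + c\right) + 609 = 609 + R + c$)
$q - D{\left(-222,23 \right)} = 9537 - \left(609 + 23 - 222\right) = 9537 - 410 = 9127$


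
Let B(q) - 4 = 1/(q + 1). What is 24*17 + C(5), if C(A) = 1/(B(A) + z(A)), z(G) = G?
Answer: 22446/55 ≈ 408.11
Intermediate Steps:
B(q) = 4 + 1/(1 + q) (B(q) = 4 + 1/(q + 1) = 4 + 1/(1 + q))
C(A) = 1/(A + (5 + 4*A)/(1 + A)) (C(A) = 1/((5 + 4*A)/(1 + A) + A) = 1/(A + (5 + 4*A)/(1 + A)))
24*17 + C(5) = 24*17 + (1 + 5)/(5 + 5**2 + 5*5) = 408 + 6/(5 + 25 + 25) = 408 + 6/55 = 22446/55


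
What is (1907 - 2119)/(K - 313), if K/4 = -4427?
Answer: 212/18021 ≈ 0.011764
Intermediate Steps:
K = -17708 (K = 4*(-4427) = -17708)
(1907 - 2119)/(K - 313) = (1907 - 2119)/(-17708 - 313) = -212/(-18021) = -212*(-1/18021) = 212/18021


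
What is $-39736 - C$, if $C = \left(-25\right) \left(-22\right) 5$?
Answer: $-42486$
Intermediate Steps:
$C = 2750$ ($C = 550 \cdot 5 = 2750$)
$-39736 - C = -39736 - 2750 = -42486$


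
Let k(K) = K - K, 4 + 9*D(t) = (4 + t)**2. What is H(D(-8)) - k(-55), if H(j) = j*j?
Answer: 16/9 ≈ 1.7778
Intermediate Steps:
D(t) = -4/9 + (4 + t)**2/9
H(j) = j**2
k(K) = 0
H(D(-8)) - k(-55) = (-4/9 + (4 - 8)**2/9)**2 - 1*0 = (-4/9 + (1/9)*(-4)**2)**2 + 0 = (-4/9 + (1/9)*16)**2 + 0 = (-4/9 + 16/9)**2 + 0 = (4/3)**2 + 0 = 16/9 + 0 = 16/9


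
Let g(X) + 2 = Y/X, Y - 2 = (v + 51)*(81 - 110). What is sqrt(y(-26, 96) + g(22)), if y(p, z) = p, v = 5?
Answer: I*sqrt(12309)/11 ≈ 10.086*I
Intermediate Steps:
Y = -1622 (Y = 2 + (5 + 51)*(81 - 110) = 2 + 56*(-29) = 2 - 1624 = -1622)
g(X) = -2 - 1622/X
sqrt(y(-26, 96) + g(22)) = sqrt(-26 + (-2 - 1622/22)) = sqrt(-26 + (-2 - 1622*1/22)) = sqrt(-26 + (-2 - 811/11)) = sqrt(-26 - 833/11) = sqrt(-1119/11) = I*sqrt(12309)/11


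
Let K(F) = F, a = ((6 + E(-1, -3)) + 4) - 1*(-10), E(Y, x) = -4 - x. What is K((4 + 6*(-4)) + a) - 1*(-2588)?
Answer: 2587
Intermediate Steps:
a = 19 (a = ((6 + (-4 - 1*(-3))) + 4) - 1*(-10) = ((6 + (-4 + 3)) + 4) + 10 = ((6 - 1) + 4) + 10 = (5 + 4) + 10 = 9 + 10 = 19)
K((4 + 6*(-4)) + a) - 1*(-2588) = ((4 + 6*(-4)) + 19) - 1*(-2588) = ((4 - 24) + 19) + 2588 = (-20 + 19) + 2588 = -1 + 2588 = 2587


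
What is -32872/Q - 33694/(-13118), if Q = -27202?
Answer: 48134253/12744137 ≈ 3.7770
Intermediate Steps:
-32872/Q - 33694/(-13118) = -32872/(-27202) - 33694/(-13118) = -32872*(-1/27202) - 33694*(-1/13118) = 2348/1943 + 16847/6559 = 48134253/12744137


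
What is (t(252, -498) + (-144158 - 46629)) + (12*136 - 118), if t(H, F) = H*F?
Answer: -314769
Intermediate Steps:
t(H, F) = F*H
(t(252, -498) + (-144158 - 46629)) + (12*136 - 118) = (-498*252 + (-144158 - 46629)) + (12*136 - 118) = (-125496 - 190787) + (1632 - 118) = -316283 + 1514 = -314769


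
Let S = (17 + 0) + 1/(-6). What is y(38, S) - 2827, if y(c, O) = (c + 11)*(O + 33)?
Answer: -2311/6 ≈ -385.17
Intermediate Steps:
S = 101/6 (S = 17 - ⅙ = 101/6 ≈ 16.833)
y(c, O) = (11 + c)*(33 + O)
y(38, S) - 2827 = (363 + 11*(101/6) + 33*38 + (101/6)*38) - 2827 = (363 + 1111/6 + 1254 + 1919/3) - 2827 = 14651/6 - 2827 = -2311/6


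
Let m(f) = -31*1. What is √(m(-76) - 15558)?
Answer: I*√15589 ≈ 124.86*I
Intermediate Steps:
m(f) = -31
√(m(-76) - 15558) = √(-31 - 15558) = √(-15589) = I*√15589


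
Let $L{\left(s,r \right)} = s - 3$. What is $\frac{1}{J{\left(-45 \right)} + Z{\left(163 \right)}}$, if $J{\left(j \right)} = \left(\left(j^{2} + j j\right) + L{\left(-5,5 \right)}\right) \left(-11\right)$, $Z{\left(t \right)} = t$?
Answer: $- \frac{1}{44299} \approx -2.2574 \cdot 10^{-5}$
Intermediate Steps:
$L{\left(s,r \right)} = -3 + s$
$J{\left(j \right)} = 88 - 22 j^{2}$ ($J{\left(j \right)} = \left(\left(j^{2} + j j\right) - 8\right) \left(-11\right) = \left(\left(j^{2} + j^{2}\right) - 8\right) \left(-11\right) = \left(2 j^{2} - 8\right) \left(-11\right) = \left(-8 + 2 j^{2}\right) \left(-11\right) = 88 - 22 j^{2}$)
$\frac{1}{J{\left(-45 \right)} + Z{\left(163 \right)}} = \frac{1}{\left(88 - 22 \left(-45\right)^{2}\right) + 163} = \frac{1}{\left(88 - 44550\right) + 163} = \frac{1}{-44462 + 163} = \frac{1}{-44299} = - \frac{1}{44299}$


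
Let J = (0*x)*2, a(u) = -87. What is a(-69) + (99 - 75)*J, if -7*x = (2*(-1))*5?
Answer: -87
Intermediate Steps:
x = 10/7 (x = -2*(-1)*5/7 = -(-2)*5/7 = -1/7*(-10) = 10/7 ≈ 1.4286)
J = 0 (J = (0*(10/7))*2 = 0*2 = 0)
a(-69) + (99 - 75)*J = -87 + (99 - 75)*0 = -87 + 24*0 = -87 + 0 = -87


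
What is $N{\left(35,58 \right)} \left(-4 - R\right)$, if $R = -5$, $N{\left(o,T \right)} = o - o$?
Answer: $0$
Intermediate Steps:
$N{\left(o,T \right)} = 0$
$N{\left(35,58 \right)} \left(-4 - R\right) = 0 \left(-4 - -5\right) = 0 \left(-4 + 5\right) = 0 \cdot 1 = 0$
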